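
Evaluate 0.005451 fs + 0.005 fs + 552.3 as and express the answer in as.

In as:
  0.005451 fs = 0.005451 × 10³ as = 5.451
  0.005 fs = 0.005 × 10³ as = 5
  552.3 as → 552.3
Sum: 5.451 + 5 + 552.3 = 562.751

562.751 as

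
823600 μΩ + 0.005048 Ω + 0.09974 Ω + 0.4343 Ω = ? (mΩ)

In mΩ:
  823600 μΩ = 823600 × 10^-3 mΩ = 823.6
  0.005048 Ω = 0.005048 × 10^3 mΩ = 5.048
  0.09974 Ω = 0.09974 × 10^3 mΩ = 99.74
  0.4343 Ω = 0.4343 × 10^3 mΩ = 434.3
Sum: 823.6 + 5.048 + 99.74 + 434.3 = 1362.688

1362.688 mΩ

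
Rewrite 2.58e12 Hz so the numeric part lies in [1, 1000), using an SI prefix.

2.58 THz

= 2.58e12 Hz; 1e12 is tera.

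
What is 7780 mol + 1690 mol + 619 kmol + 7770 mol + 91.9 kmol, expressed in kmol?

In kmol:
  7780 mol = 7780 × 10⁻³ kmol = 7.78
  1690 mol = 1690 × 10⁻³ kmol = 1.69
  619 kmol → 619
  7770 mol = 7770 × 10⁻³ kmol = 7.77
  91.9 kmol → 91.9
Sum: 7.78 + 1.69 + 619 + 7.77 + 91.9 = 728.14

728.14 kmol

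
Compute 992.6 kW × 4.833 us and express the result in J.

992.6 × 10³ × 4.833 × 10⁻⁶ = 4797.2358 × 10⁻³ J

4.7972358 J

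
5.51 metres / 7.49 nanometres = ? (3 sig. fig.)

(5.51) / (7.49 × 10⁻⁹) = 0.7356 × 10⁹

736000000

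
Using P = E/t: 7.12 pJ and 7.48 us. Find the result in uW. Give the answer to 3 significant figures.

(7.12 × 10⁻¹²) / (7.48 × 10⁻⁶) = 0.95187 × 10⁻⁶ W

0.952 uW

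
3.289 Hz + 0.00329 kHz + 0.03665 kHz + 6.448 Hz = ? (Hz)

49.677 Hz

In Hz:
  3.289 Hz → 3.289
  0.00329 kHz = 0.00329e3 Hz = 3.29
  0.03665 kHz = 0.03665e3 Hz = 36.65
  6.448 Hz → 6.448
Sum: 3.289 + 3.29 + 36.65 + 6.448 = 49.677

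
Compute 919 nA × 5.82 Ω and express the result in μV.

919e-9 × 5.82 = 5348.58e-9 V

5.34858 μV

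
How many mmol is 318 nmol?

0.000318 mmol

nano = 10⁻⁹, milli = 10⁻³; factor is 10⁻⁶.
318 × 10⁻⁶ = 0.000318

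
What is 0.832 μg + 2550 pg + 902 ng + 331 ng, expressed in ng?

In ng:
  0.832 μg = 0.832e3 ng = 832
  2550 pg = 2550e-3 ng = 2.55
  902 ng → 902
  331 ng → 331
Sum: 832 + 2.55 + 902 + 331 = 2067.55

2067.55 ng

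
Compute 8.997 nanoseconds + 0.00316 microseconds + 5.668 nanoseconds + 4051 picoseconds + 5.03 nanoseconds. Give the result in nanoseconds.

26.906 nanoseconds

In nanoseconds:
  8.997 nanoseconds → 8.997
  0.00316 microseconds = 0.00316 × 10^3 nanoseconds = 3.16
  5.668 nanoseconds → 5.668
  4051 picoseconds = 4051 × 10^-3 nanoseconds = 4.051
  5.03 nanoseconds → 5.03
Sum: 8.997 + 3.16 + 5.668 + 4.051 + 5.03 = 26.906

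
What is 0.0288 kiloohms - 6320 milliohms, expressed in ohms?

In ohms:
  0.0288 kiloohms = 0.0288e3 ohms = 28.8
  6320 milliohms = 6320e-3 ohms = 6.32
Difference: 28.8 - 6.32 = 22.48

22.48 ohms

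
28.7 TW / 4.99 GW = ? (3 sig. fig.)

(28.7 × 10¹²) / (4.99 × 10⁹) = 5.752 × 10³

5750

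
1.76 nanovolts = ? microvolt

nano = 1e-9, micro = 1e-6; factor is 1e-3.
1.76 × 1e-3 = 0.00176

0.00176 microvolts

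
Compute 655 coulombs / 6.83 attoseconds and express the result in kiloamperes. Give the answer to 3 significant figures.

(655) / (6.83 × 10^-18) = 95.9 × 10^18 A

95900000000000000 kiloamperes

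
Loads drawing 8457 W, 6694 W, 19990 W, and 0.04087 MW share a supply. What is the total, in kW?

76.011 kW

In kW:
  8457 W = 8457 × 10⁻³ kW = 8.457
  6694 W = 6694 × 10⁻³ kW = 6.694
  19990 W = 19990 × 10⁻³ kW = 19.99
  0.04087 MW = 0.04087 × 10³ kW = 40.87
Sum: 8.457 + 6.694 + 19.99 + 40.87 = 76.011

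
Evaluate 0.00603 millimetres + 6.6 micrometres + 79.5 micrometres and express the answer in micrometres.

92.13 micrometres

In micrometres:
  0.00603 millimetres = 0.00603 × 10^3 micrometres = 6.03
  6.6 micrometres → 6.6
  79.5 micrometres → 79.5
Sum: 6.03 + 6.6 + 79.5 = 92.13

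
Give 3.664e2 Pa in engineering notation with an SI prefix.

366.4 Pa

= 366.4 Pa; mantissa already in [1, 1000).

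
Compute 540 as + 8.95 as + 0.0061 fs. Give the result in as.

In as:
  540 as → 540
  8.95 as → 8.95
  0.0061 fs = 0.0061 × 10^3 as = 6.1
Sum: 540 + 8.95 + 6.1 = 555.05

555.05 as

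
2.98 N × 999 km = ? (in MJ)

2.98 × 999 × 10^3 = 2977.02 × 10^3 J

2.97702 MJ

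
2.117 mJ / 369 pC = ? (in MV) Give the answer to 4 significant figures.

(2.117 × 10^-3) / (369 × 10^-12) = 0.00573713 × 10^9 V

5.737 MV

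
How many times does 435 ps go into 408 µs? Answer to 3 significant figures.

938000

(408e-6) / (435e-12) = 0.9379e6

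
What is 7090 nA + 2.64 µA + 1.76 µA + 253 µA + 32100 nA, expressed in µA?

In µA:
  7090 nA = 7090 × 10^-3 µA = 7.09
  2.64 µA → 2.64
  1.76 µA → 1.76
  253 µA → 253
  32100 nA = 32100 × 10^-3 µA = 32.1
Sum: 7.09 + 2.64 + 1.76 + 253 + 32.1 = 296.59

296.59 µA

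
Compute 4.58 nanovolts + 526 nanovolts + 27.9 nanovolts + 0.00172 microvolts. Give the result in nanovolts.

In nanovolts:
  4.58 nanovolts → 4.58
  526 nanovolts → 526
  27.9 nanovolts → 27.9
  0.00172 microvolts = 0.00172 × 10³ nanovolts = 1.72
Sum: 4.58 + 526 + 27.9 + 1.72 = 560.2

560.2 nanovolts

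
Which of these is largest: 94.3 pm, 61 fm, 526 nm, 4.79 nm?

94.3 pm = 0.0000000000943 m
61 fm = 0.000000000000061 m
526 nm = 0.000000526 m
4.79 nm = 0.00000000479 m

526 nm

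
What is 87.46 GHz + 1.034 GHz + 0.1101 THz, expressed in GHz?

198.594 GHz

In GHz:
  87.46 GHz → 87.46
  1.034 GHz → 1.034
  0.1101 THz = 0.1101 × 10^3 GHz = 110.1
Sum: 87.46 + 1.034 + 110.1 = 198.594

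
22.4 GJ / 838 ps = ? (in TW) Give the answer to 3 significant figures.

26700000 TW

(22.4e9) / (838e-12) = 0.02673e21 W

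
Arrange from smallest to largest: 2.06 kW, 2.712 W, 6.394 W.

2.06 kW = 2060 W
2.712 W = 2.712 W
6.394 W = 6.394 W

2.712 W < 6.394 W < 2.06 kW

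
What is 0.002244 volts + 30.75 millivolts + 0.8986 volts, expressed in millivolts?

In millivolts:
  0.002244 volts = 0.002244e3 millivolts = 2.244
  30.75 millivolts → 30.75
  0.8986 volts = 0.8986e3 millivolts = 898.6
Sum: 2.244 + 30.75 + 898.6 = 931.594

931.594 millivolts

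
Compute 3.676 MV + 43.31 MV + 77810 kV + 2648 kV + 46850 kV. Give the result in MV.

In MV:
  3.676 MV → 3.676
  43.31 MV → 43.31
  77810 kV = 77810e-3 MV = 77.81
  2648 kV = 2648e-3 MV = 2.648
  46850 kV = 46850e-3 MV = 46.85
Sum: 3.676 + 43.31 + 77.81 + 2.648 + 46.85 = 174.294

174.294 MV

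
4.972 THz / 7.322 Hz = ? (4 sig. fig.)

679000000000

(4.972 × 10¹²) / (7.322) = 0.67905 × 10¹²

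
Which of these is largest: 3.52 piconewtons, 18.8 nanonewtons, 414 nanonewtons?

3.52 piconewtons = 0.00000000000352 newtons
18.8 nanonewtons = 0.0000000188 newtons
414 nanonewtons = 0.000000414 newtons

414 nanonewtons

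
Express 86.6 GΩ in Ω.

giga = 10^9, (no prefix) = 10^0; factor is 10^9.
86.6 × 10^9 = 86600000000

86600000000 Ω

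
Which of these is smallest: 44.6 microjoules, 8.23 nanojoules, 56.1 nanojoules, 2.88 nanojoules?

44.6 microjoules = 0.0000446 joules
8.23 nanojoules = 0.00000000823 joules
56.1 nanojoules = 0.0000000561 joules
2.88 nanojoules = 0.00000000288 joules

2.88 nanojoules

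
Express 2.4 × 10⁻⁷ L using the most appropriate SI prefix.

240 nL

= 240 × 10⁻⁹ L; 10⁻⁹ is nano.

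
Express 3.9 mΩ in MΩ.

0.0000000039 MΩ

milli = 10⁻³, mega = 10⁶; factor is 10⁻⁹.
3.9 × 10⁻⁹ = 0.0000000039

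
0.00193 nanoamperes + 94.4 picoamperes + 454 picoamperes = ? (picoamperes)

550.33 picoamperes

In picoamperes:
  0.00193 nanoamperes = 0.00193 × 10³ picoamperes = 1.93
  94.4 picoamperes → 94.4
  454 picoamperes → 454
Sum: 1.93 + 94.4 + 454 = 550.33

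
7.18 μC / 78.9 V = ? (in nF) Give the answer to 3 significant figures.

(7.18e-6) / (78.9) = 0.091001e-6 F

91.0 nF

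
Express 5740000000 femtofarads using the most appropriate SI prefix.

= 5.74e-6 farads; 1e-6 is micro.

5.74 microfarads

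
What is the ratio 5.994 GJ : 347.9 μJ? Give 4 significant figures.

17230000000000

(5.994 × 10⁹) / (347.9 × 10⁻⁶) = 0.017229 × 10¹⁵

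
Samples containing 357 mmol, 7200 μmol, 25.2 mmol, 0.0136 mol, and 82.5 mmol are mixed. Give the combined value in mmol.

In mmol:
  357 mmol → 357
  7200 μmol = 7200e-3 mmol = 7.2
  25.2 mmol → 25.2
  0.0136 mol = 0.0136e3 mmol = 13.6
  82.5 mmol → 82.5
Sum: 357 + 7.2 + 25.2 + 13.6 + 82.5 = 485.5

485.5 mmol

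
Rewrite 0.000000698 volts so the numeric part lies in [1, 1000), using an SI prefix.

698 nanovolts

= 698 × 10^-9 volts; 10^-9 is nano.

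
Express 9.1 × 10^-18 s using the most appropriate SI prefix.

9.1 as

= 9.1 × 10^-18 s; 10^-18 is atto.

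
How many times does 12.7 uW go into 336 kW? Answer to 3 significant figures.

26500000000

(336 × 10³) / (12.7 × 10⁻⁶) = 26.46 × 10⁹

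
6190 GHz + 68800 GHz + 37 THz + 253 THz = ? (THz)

364.99 THz

In THz:
  6190 GHz = 6190 × 10⁻³ THz = 6.19
  68800 GHz = 68800 × 10⁻³ THz = 68.8
  37 THz → 37
  253 THz → 253
Sum: 6.19 + 68.8 + 37 + 253 = 364.99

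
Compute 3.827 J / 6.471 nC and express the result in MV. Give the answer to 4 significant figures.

591.4 MV

(3.827) / (6.471 × 10⁻⁹) = 0.591408 × 10⁹ V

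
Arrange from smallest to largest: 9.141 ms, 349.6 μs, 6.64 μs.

9.141 ms = 0.009141 s
349.6 μs = 0.0003496 s
6.64 μs = 0.00000664 s

6.64 μs < 349.6 μs < 9.141 ms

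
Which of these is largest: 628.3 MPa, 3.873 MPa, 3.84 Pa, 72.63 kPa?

628.3 MPa = 628300000 Pa
3.873 MPa = 3873000 Pa
3.84 Pa = 3.84 Pa
72.63 kPa = 72630 Pa

628.3 MPa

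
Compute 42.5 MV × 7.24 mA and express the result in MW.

42.5e6 × 7.24e-3 = 307.7e3 W

0.3077 MW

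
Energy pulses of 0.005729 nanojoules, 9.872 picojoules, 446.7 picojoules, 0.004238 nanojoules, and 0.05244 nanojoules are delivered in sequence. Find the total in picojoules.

In picojoules:
  0.005729 nanojoules = 0.005729e3 picojoules = 5.729
  9.872 picojoules → 9.872
  446.7 picojoules → 446.7
  0.004238 nanojoules = 0.004238e3 picojoules = 4.238
  0.05244 nanojoules = 0.05244e3 picojoules = 52.44
Sum: 5.729 + 9.872 + 446.7 + 4.238 + 52.44 = 518.979

518.979 picojoules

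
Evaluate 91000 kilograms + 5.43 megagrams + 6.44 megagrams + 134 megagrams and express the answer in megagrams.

In megagrams:
  91000 kilograms = 91000 × 10^-3 megagrams = 91
  5.43 megagrams → 5.43
  6.44 megagrams → 6.44
  134 megagrams → 134
Sum: 91 + 5.43 + 6.44 + 134 = 236.87

236.87 megagrams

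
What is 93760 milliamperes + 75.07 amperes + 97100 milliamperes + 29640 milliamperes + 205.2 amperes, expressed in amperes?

500.77 amperes

In amperes:
  93760 milliamperes = 93760 × 10^-3 amperes = 93.76
  75.07 amperes → 75.07
  97100 milliamperes = 97100 × 10^-3 amperes = 97.1
  29640 milliamperes = 29640 × 10^-3 amperes = 29.64
  205.2 amperes → 205.2
Sum: 93.76 + 75.07 + 97.1 + 29.64 + 205.2 = 500.77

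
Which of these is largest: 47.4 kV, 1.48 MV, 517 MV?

517 MV

47.4 kV = 47400 V
1.48 MV = 1480000 V
517 MV = 517000000 V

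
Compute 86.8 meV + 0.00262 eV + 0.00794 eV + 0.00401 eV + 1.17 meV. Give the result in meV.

102.54 meV

In meV:
  86.8 meV → 86.8
  0.00262 eV = 0.00262 × 10³ meV = 2.62
  0.00794 eV = 0.00794 × 10³ meV = 7.94
  0.00401 eV = 0.00401 × 10³ meV = 4.01
  1.17 meV → 1.17
Sum: 86.8 + 2.62 + 7.94 + 4.01 + 1.17 = 102.54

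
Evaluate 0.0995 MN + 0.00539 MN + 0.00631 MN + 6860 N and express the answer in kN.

118.06 kN

In kN:
  0.0995 MN = 0.0995e3 kN = 99.5
  0.00539 MN = 0.00539e3 kN = 5.39
  0.00631 MN = 0.00631e3 kN = 6.31
  6860 N = 6860e-3 kN = 6.86
Sum: 99.5 + 5.39 + 6.31 + 6.86 = 118.06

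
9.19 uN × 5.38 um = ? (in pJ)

49.4422 pJ

9.19 × 10^-6 × 5.38 × 10^-6 = 49.4422 × 10^-12 J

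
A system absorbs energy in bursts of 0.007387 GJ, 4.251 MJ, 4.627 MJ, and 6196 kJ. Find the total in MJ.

22.461 MJ

In MJ:
  0.007387 GJ = 0.007387 × 10³ MJ = 7.387
  4.251 MJ → 4.251
  4.627 MJ → 4.627
  6196 kJ = 6196 × 10⁻³ MJ = 6.196
Sum: 7.387 + 4.251 + 4.627 + 6.196 = 22.461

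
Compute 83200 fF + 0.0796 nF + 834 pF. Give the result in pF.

In pF:
  83200 fF = 83200e-3 pF = 83.2
  0.0796 nF = 0.0796e3 pF = 79.6
  834 pF → 834
Sum: 83.2 + 79.6 + 834 = 996.8

996.8 pF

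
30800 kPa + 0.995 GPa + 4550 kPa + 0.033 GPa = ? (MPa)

1063.35 MPa

In MPa:
  30800 kPa = 30800e-3 MPa = 30.8
  0.995 GPa = 0.995e3 MPa = 995
  4550 kPa = 4550e-3 MPa = 4.55
  0.033 GPa = 0.033e3 MPa = 33
Sum: 30.8 + 995 + 4.55 + 33 = 1063.35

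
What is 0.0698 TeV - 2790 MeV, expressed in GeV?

67.01 GeV

In GeV:
  0.0698 TeV = 0.0698 × 10³ GeV = 69.8
  2790 MeV = 2790 × 10⁻³ GeV = 2.79
Difference: 69.8 - 2.79 = 67.01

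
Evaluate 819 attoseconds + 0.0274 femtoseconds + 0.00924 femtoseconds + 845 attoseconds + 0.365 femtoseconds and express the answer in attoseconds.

2065.64 attoseconds

In attoseconds:
  819 attoseconds → 819
  0.0274 femtoseconds = 0.0274 × 10^3 attoseconds = 27.4
  0.00924 femtoseconds = 0.00924 × 10^3 attoseconds = 9.24
  845 attoseconds → 845
  0.365 femtoseconds = 0.365 × 10^3 attoseconds = 365
Sum: 819 + 27.4 + 9.24 + 845 + 365 = 2065.64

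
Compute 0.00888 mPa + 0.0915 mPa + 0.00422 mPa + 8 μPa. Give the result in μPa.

In μPa:
  0.00888 mPa = 0.00888 × 10^3 μPa = 8.88
  0.0915 mPa = 0.0915 × 10^3 μPa = 91.5
  0.00422 mPa = 0.00422 × 10^3 μPa = 4.22
  8 μPa → 8
Sum: 8.88 + 91.5 + 4.22 + 8 = 112.6

112.6 μPa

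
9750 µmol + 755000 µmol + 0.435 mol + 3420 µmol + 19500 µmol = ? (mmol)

In mmol:
  9750 µmol = 9750 × 10⁻³ mmol = 9.75
  755000 µmol = 755000 × 10⁻³ mmol = 755
  0.435 mol = 0.435 × 10³ mmol = 435
  3420 µmol = 3420 × 10⁻³ mmol = 3.42
  19500 µmol = 19500 × 10⁻³ mmol = 19.5
Sum: 9.75 + 755 + 435 + 3.42 + 19.5 = 1222.67

1222.67 mmol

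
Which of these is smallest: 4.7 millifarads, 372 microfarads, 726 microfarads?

4.7 millifarads = 0.0047 farads
372 microfarads = 0.000372 farads
726 microfarads = 0.000726 farads

372 microfarads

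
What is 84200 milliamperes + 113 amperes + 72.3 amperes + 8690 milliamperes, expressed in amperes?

In amperes:
  84200 milliamperes = 84200 × 10^-3 amperes = 84.2
  113 amperes → 113
  72.3 amperes → 72.3
  8690 milliamperes = 8690 × 10^-3 amperes = 8.69
Sum: 84.2 + 113 + 72.3 + 8.69 = 278.19

278.19 amperes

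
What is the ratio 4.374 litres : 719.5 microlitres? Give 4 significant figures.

(4.374) / (719.5 × 10^-6) = 0.0060792 × 10^6

6079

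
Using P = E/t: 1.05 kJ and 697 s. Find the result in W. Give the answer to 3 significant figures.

(1.05 × 10^3) / (697) = 0.0015065 × 10^3 W

1.51 W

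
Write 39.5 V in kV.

0.0395 kV

(no prefix) = 1e0, kilo = 1e3; factor is 1e-3.
39.5 × 1e-3 = 0.0395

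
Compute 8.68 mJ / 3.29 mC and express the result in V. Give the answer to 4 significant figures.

(8.68 × 10^-3) / (3.29 × 10^-3) = 2.6383 V

2.638 V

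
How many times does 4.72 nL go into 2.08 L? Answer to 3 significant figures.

(2.08) / (4.72 × 10^-9) = 0.4407 × 10^9

441000000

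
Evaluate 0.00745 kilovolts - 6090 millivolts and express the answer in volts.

In volts:
  0.00745 kilovolts = 0.00745 × 10^3 volts = 7.45
  6090 millivolts = 6090 × 10^-3 volts = 6.09
Difference: 7.45 - 6.09 = 1.36

1.36 volts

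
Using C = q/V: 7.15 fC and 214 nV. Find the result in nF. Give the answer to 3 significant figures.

33.4 nF

(7.15 × 10^-15) / (214 × 10^-9) = 0.033411 × 10^-6 F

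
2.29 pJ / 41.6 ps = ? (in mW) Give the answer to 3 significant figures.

(2.29 × 10^-12) / (41.6 × 10^-12) = 0.055048 W

55.0 mW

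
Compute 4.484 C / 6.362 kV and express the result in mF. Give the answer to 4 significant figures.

(4.484) / (6.362 × 10^3) = 0.70481 × 10^-3 F

0.7048 mF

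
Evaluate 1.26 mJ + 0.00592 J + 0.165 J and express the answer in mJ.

172.18 mJ

In mJ:
  1.26 mJ → 1.26
  0.00592 J = 0.00592e3 mJ = 5.92
  0.165 J = 0.165e3 mJ = 165
Sum: 1.26 + 5.92 + 165 = 172.18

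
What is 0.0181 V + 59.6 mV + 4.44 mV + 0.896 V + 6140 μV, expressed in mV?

In mV:
  0.0181 V = 0.0181 × 10³ mV = 18.1
  59.6 mV → 59.6
  4.44 mV → 4.44
  0.896 V = 0.896 × 10³ mV = 896
  6140 μV = 6140 × 10⁻³ mV = 6.14
Sum: 18.1 + 59.6 + 4.44 + 896 + 6.14 = 984.28

984.28 mV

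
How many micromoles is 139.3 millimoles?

milli = 10^-3, micro = 10^-6; factor is 10^3.
139.3 × 10^3 = 139300

139300 micromoles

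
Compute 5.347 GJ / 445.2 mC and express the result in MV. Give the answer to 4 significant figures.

12010 MV

(5.347 × 10^9) / (445.2 × 10^-3) = 0.0120103 × 10^12 V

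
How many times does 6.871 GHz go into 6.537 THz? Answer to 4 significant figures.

951.4

(6.537 × 10¹²) / (6.871 × 10⁹) = 0.95139 × 10³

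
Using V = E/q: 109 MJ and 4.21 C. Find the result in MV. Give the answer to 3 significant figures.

25.9 MV

(109e6) / (4.21) = 25.891e6 V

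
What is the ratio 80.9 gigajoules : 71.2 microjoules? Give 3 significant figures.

(80.9 × 10⁹) / (71.2 × 10⁻⁶) = 1.136 × 10¹⁵

1140000000000000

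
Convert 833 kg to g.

kilo = 10^3, (no prefix) = 10^0; factor is 10^3.
833 × 10^3 = 833000

833000 g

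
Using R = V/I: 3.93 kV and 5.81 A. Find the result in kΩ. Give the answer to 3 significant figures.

(3.93e3) / (5.81) = 0.67642e3 Ω

0.676 kΩ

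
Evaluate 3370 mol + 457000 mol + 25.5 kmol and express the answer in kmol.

485.87 kmol

In kmol:
  3370 mol = 3370e-3 kmol = 3.37
  457000 mol = 457000e-3 kmol = 457
  25.5 kmol → 25.5
Sum: 3.37 + 457 + 25.5 = 485.87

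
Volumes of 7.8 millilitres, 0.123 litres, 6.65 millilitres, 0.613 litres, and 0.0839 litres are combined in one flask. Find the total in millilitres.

In millilitres:
  7.8 millilitres → 7.8
  0.123 litres = 0.123 × 10³ millilitres = 123
  6.65 millilitres → 6.65
  0.613 litres = 0.613 × 10³ millilitres = 613
  0.0839 litres = 0.0839 × 10³ millilitres = 83.9
Sum: 7.8 + 123 + 6.65 + 613 + 83.9 = 834.35

834.35 millilitres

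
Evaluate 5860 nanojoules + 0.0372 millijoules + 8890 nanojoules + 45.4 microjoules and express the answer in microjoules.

In microjoules:
  5860 nanojoules = 5860 × 10^-3 microjoules = 5.86
  0.0372 millijoules = 0.0372 × 10^3 microjoules = 37.2
  8890 nanojoules = 8890 × 10^-3 microjoules = 8.89
  45.4 microjoules → 45.4
Sum: 5.86 + 37.2 + 8.89 + 45.4 = 97.35

97.35 microjoules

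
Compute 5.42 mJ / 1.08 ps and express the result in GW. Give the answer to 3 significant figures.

(5.42 × 10^-3) / (1.08 × 10^-12) = 5.0185 × 10^9 W

5.02 GW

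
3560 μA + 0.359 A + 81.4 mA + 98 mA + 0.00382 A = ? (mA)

545.78 mA

In mA:
  3560 μA = 3560 × 10⁻³ mA = 3.56
  0.359 A = 0.359 × 10³ mA = 359
  81.4 mA → 81.4
  98 mA → 98
  0.00382 A = 0.00382 × 10³ mA = 3.82
Sum: 3.56 + 359 + 81.4 + 98 + 3.82 = 545.78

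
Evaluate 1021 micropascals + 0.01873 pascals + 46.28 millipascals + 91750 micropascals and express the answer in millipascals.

In millipascals:
  1021 micropascals = 1021e-3 millipascals = 1.021
  0.01873 pascals = 0.01873e3 millipascals = 18.73
  46.28 millipascals → 46.28
  91750 micropascals = 91750e-3 millipascals = 91.75
Sum: 1.021 + 18.73 + 46.28 + 91.75 = 157.781

157.781 millipascals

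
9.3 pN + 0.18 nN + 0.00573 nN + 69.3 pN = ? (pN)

264.33 pN

In pN:
  9.3 pN → 9.3
  0.18 nN = 0.18 × 10^3 pN = 180
  0.00573 nN = 0.00573 × 10^3 pN = 5.73
  69.3 pN → 69.3
Sum: 9.3 + 180 + 5.73 + 69.3 = 264.33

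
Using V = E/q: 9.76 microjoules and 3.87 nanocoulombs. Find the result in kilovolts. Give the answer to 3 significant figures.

(9.76e-6) / (3.87e-9) = 2.522e3 V

2.52 kilovolts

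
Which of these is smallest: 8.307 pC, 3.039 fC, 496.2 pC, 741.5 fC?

8.307 pC = 0.000000000008307 C
3.039 fC = 0.000000000000003039 C
496.2 pC = 0.0000000004962 C
741.5 fC = 0.0000000000007415 C

3.039 fC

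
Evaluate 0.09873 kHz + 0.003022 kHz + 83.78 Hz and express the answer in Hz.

185.532 Hz

In Hz:
  0.09873 kHz = 0.09873 × 10^3 Hz = 98.73
  0.003022 kHz = 0.003022 × 10^3 Hz = 3.022
  83.78 Hz → 83.78
Sum: 98.73 + 3.022 + 83.78 = 185.532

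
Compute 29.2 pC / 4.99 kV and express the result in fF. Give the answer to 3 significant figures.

(29.2 × 10⁻¹²) / (4.99 × 10³) = 5.8517 × 10⁻¹⁵ F

5.85 fF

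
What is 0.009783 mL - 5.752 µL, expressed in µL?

4.031 µL

In µL:
  0.009783 mL = 0.009783 × 10³ µL = 9.783
  5.752 µL → 5.752
Difference: 9.783 - 5.752 = 4.031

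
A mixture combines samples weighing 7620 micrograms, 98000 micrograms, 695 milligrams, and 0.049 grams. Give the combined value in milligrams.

In milligrams:
  7620 micrograms = 7620 × 10⁻³ milligrams = 7.62
  98000 micrograms = 98000 × 10⁻³ milligrams = 98
  695 milligrams → 695
  0.049 grams = 0.049 × 10³ milligrams = 49
Sum: 7.62 + 98 + 695 + 49 = 849.62

849.62 milligrams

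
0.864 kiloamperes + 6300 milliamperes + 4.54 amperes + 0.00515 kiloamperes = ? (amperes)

In amperes:
  0.864 kiloamperes = 0.864e3 amperes = 864
  6300 milliamperes = 6300e-3 amperes = 6.3
  4.54 amperes → 4.54
  0.00515 kiloamperes = 0.00515e3 amperes = 5.15
Sum: 864 + 6.3 + 4.54 + 5.15 = 879.99

879.99 amperes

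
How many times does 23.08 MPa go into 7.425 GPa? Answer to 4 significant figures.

(7.425e9) / (23.08e6) = 0.32171e3

321.7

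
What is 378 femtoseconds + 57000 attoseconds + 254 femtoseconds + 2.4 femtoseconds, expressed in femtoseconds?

691.4 femtoseconds

In femtoseconds:
  378 femtoseconds → 378
  57000 attoseconds = 57000e-3 femtoseconds = 57
  254 femtoseconds → 254
  2.4 femtoseconds → 2.4
Sum: 378 + 57 + 254 + 2.4 = 691.4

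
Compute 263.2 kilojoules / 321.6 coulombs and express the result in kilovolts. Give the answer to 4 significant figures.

0.8184 kilovolts

(263.2 × 10³) / (321.6) = 0.818408 × 10³ V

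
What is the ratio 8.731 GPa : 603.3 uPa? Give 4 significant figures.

(8.731 × 10⁹) / (603.3 × 10⁻⁶) = 0.014472 × 10¹⁵

14470000000000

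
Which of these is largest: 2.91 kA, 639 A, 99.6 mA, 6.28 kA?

6.28 kA

2.91 kA = 2910 A
639 A = 639 A
99.6 mA = 0.0996 A
6.28 kA = 6280 A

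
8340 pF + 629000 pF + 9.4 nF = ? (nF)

In nF:
  8340 pF = 8340 × 10^-3 nF = 8.34
  629000 pF = 629000 × 10^-3 nF = 629
  9.4 nF → 9.4
Sum: 8.34 + 629 + 9.4 = 646.74

646.74 nF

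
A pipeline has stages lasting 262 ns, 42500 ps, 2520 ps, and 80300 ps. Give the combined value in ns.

387.32 ns

In ns:
  262 ns → 262
  42500 ps = 42500 × 10⁻³ ns = 42.5
  2520 ps = 2520 × 10⁻³ ns = 2.52
  80300 ps = 80300 × 10⁻³ ns = 80.3
Sum: 262 + 42.5 + 2.52 + 80.3 = 387.32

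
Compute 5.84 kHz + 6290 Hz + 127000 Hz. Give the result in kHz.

139.13 kHz

In kHz:
  5.84 kHz → 5.84
  6290 Hz = 6290e-3 kHz = 6.29
  127000 Hz = 127000e-3 kHz = 127
Sum: 5.84 + 6.29 + 127 = 139.13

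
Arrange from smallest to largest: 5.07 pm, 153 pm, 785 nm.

5.07 pm < 153 pm < 785 nm

5.07 pm = 0.00000000000507 m
153 pm = 0.000000000153 m
785 nm = 0.000000785 m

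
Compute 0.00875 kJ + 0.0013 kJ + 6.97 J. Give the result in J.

17.02 J

In J:
  0.00875 kJ = 0.00875 × 10³ J = 8.75
  0.0013 kJ = 0.0013 × 10³ J = 1.3
  6.97 J → 6.97
Sum: 8.75 + 1.3 + 6.97 = 17.02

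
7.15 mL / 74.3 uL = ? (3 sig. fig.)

96.2

(7.15 × 10^-3) / (74.3 × 10^-6) = 0.09623 × 10^3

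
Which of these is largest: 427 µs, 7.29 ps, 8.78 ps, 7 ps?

427 µs = 0.000427 s
7.29 ps = 0.00000000000729 s
8.78 ps = 0.00000000000878 s
7 ps = 0.000000000007 s

427 µs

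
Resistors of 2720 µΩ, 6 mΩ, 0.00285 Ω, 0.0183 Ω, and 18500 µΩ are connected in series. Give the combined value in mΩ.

In mΩ:
  2720 µΩ = 2720 × 10^-3 mΩ = 2.72
  6 mΩ → 6
  0.00285 Ω = 0.00285 × 10^3 mΩ = 2.85
  0.0183 Ω = 0.0183 × 10^3 mΩ = 18.3
  18500 µΩ = 18500 × 10^-3 mΩ = 18.5
Sum: 2.72 + 6 + 2.85 + 18.3 + 18.5 = 48.37

48.37 mΩ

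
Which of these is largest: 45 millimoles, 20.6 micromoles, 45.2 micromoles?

45 millimoles

45 millimoles = 0.045 moles
20.6 micromoles = 0.0000206 moles
45.2 micromoles = 0.0000452 moles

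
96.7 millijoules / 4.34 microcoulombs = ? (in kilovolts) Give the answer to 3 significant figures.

22.3 kilovolts

(96.7 × 10⁻³) / (4.34 × 10⁻⁶) = 22.281 × 10³ V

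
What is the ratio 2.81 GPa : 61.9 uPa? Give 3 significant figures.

45400000000000

(2.81 × 10^9) / (61.9 × 10^-6) = 0.0454 × 10^15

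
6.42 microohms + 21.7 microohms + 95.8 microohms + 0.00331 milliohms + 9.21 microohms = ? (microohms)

136.44 microohms

In microohms:
  6.42 microohms → 6.42
  21.7 microohms → 21.7
  95.8 microohms → 95.8
  0.00331 milliohms = 0.00331 × 10³ microohms = 3.31
  9.21 microohms → 9.21
Sum: 6.42 + 21.7 + 95.8 + 3.31 + 9.21 = 136.44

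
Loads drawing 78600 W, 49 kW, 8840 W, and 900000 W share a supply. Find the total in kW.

In kW:
  78600 W = 78600e-3 kW = 78.6
  49 kW → 49
  8840 W = 8840e-3 kW = 8.84
  900000 W = 900000e-3 kW = 900
Sum: 78.6 + 49 + 8.84 + 900 = 1036.44

1036.44 kW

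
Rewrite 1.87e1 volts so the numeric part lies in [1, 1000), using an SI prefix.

= 18.7 volts; mantissa already in [1, 1000).

18.7 volts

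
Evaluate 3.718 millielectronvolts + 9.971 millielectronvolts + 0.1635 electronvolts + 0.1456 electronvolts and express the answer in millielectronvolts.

In millielectronvolts:
  3.718 millielectronvolts → 3.718
  9.971 millielectronvolts → 9.971
  0.1635 electronvolts = 0.1635 × 10^3 millielectronvolts = 163.5
  0.1456 electronvolts = 0.1456 × 10^3 millielectronvolts = 145.6
Sum: 3.718 + 9.971 + 163.5 + 145.6 = 322.789

322.789 millielectronvolts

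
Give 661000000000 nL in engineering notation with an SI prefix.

661 L

= 661 L; mantissa already in [1, 1000).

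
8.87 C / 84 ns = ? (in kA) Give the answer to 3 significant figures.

106000 kA

(8.87) / (84 × 10⁻⁹) = 0.1056 × 10⁹ A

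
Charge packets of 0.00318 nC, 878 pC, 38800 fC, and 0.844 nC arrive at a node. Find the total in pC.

1763.98 pC

In pC:
  0.00318 nC = 0.00318 × 10³ pC = 3.18
  878 pC → 878
  38800 fC = 38800 × 10⁻³ pC = 38.8
  0.844 nC = 0.844 × 10³ pC = 844
Sum: 3.18 + 878 + 38.8 + 844 = 1763.98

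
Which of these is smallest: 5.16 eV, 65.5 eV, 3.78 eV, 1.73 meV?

5.16 eV = 5.16 eV
65.5 eV = 65.5 eV
3.78 eV = 3.78 eV
1.73 meV = 0.00173 eV

1.73 meV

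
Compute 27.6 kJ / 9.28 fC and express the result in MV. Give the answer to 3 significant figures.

(27.6e3) / (9.28e-15) = 2.9741e18 V

2970000000000 MV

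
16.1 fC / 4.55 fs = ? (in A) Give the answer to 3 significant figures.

(16.1e-15) / (4.55e-15) = 3.5385 A

3.54 A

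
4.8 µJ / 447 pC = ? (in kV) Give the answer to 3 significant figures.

(4.8e-6) / (447e-12) = 0.010738e6 V

10.7 kV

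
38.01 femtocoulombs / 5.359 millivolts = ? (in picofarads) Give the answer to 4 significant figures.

7.093 picofarads

(38.01e-15) / (5.359e-3) = 7.09274e-12 F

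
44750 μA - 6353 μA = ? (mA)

In mA:
  44750 μA = 44750 × 10⁻³ mA = 44.75
  6353 μA = 6353 × 10⁻³ mA = 6.353
Difference: 44.75 - 6.353 = 38.397

38.397 mA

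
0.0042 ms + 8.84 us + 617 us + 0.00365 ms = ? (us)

In us:
  0.0042 ms = 0.0042 × 10^3 us = 4.2
  8.84 us → 8.84
  617 us → 617
  0.00365 ms = 0.00365 × 10^3 us = 3.65
Sum: 4.2 + 8.84 + 617 + 3.65 = 633.69

633.69 us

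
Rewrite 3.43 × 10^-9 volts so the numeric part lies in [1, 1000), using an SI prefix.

= 3.43 × 10^-9 volts; 10^-9 is nano.

3.43 nanovolts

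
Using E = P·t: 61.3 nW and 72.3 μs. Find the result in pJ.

61.3e-9 × 72.3e-6 = 4431.99e-15 J

4.43199 pJ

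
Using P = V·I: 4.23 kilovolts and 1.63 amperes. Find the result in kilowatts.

6.8949 kilowatts

4.23 × 10^3 × 1.63 = 6.8949 × 10^3 W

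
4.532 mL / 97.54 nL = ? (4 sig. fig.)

(4.532 × 10⁻³) / (97.54 × 10⁻⁹) = 0.046463 × 10⁶

46460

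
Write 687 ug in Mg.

0.000000000687 Mg

micro = 10^-6, mega = 10^6; factor is 10^-12.
687 × 10^-12 = 0.000000000687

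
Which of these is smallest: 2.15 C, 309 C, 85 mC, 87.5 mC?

2.15 C = 2.15 C
309 C = 309 C
85 mC = 0.085 C
87.5 mC = 0.0875 C

85 mC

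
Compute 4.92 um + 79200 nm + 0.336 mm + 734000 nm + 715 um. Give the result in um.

In um:
  4.92 um → 4.92
  79200 nm = 79200e-3 um = 79.2
  0.336 mm = 0.336e3 um = 336
  734000 nm = 734000e-3 um = 734
  715 um → 715
Sum: 4.92 + 79.2 + 336 + 734 + 715 = 1869.12

1869.12 um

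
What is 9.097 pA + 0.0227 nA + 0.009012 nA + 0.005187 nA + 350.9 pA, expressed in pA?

In pA:
  9.097 pA → 9.097
  0.0227 nA = 0.0227 × 10³ pA = 22.7
  0.009012 nA = 0.009012 × 10³ pA = 9.012
  0.005187 nA = 0.005187 × 10³ pA = 5.187
  350.9 pA → 350.9
Sum: 9.097 + 22.7 + 9.012 + 5.187 + 350.9 = 396.896

396.896 pA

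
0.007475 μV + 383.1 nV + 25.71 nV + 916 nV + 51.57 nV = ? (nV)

1383.855 nV

In nV:
  0.007475 μV = 0.007475 × 10³ nV = 7.475
  383.1 nV → 383.1
  25.71 nV → 25.71
  916 nV → 916
  51.57 nV → 51.57
Sum: 7.475 + 383.1 + 25.71 + 916 + 51.57 = 1383.855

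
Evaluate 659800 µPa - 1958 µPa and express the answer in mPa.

657.842 mPa

In mPa:
  659800 µPa = 659800 × 10^-3 mPa = 659.8
  1958 µPa = 1958 × 10^-3 mPa = 1.958
Difference: 659.8 - 1.958 = 657.842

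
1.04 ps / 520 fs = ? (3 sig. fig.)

(1.04 × 10⁻¹²) / (520 × 10⁻¹⁵) = 0.002 × 10³

2.00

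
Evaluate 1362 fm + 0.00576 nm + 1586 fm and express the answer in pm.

In pm:
  1362 fm = 1362 × 10^-3 pm = 1.362
  0.00576 nm = 0.00576 × 10^3 pm = 5.76
  1586 fm = 1586 × 10^-3 pm = 1.586
Sum: 1.362 + 5.76 + 1.586 = 8.708

8.708 pm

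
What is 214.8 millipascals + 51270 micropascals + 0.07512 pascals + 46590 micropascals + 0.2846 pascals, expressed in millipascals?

672.38 millipascals

In millipascals:
  214.8 millipascals → 214.8
  51270 micropascals = 51270 × 10⁻³ millipascals = 51.27
  0.07512 pascals = 0.07512 × 10³ millipascals = 75.12
  46590 micropascals = 46590 × 10⁻³ millipascals = 46.59
  0.2846 pascals = 0.2846 × 10³ millipascals = 284.6
Sum: 214.8 + 51.27 + 75.12 + 46.59 + 284.6 = 672.38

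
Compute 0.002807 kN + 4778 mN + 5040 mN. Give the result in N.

12.625 N

In N:
  0.002807 kN = 0.002807 × 10³ N = 2.807
  4778 mN = 4778 × 10⁻³ N = 4.778
  5040 mN = 5040 × 10⁻³ N = 5.04
Sum: 2.807 + 4.778 + 5.04 = 12.625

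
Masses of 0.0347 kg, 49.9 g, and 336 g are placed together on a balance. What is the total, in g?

420.6 g

In g:
  0.0347 kg = 0.0347 × 10³ g = 34.7
  49.9 g → 49.9
  336 g → 336
Sum: 34.7 + 49.9 + 336 = 420.6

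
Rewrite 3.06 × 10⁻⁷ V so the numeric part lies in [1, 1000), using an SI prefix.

306 nV

= 306 × 10⁻⁹ V; 10⁻⁹ is nano.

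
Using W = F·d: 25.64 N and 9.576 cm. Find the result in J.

25.64 × 9.576e-2 = 245.52864e-2 J

2.4552864 J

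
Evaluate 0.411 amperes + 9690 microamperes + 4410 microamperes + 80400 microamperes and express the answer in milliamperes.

505.5 milliamperes

In milliamperes:
  0.411 amperes = 0.411e3 milliamperes = 411
  9690 microamperes = 9690e-3 milliamperes = 9.69
  4410 microamperes = 4410e-3 milliamperes = 4.41
  80400 microamperes = 80400e-3 milliamperes = 80.4
Sum: 411 + 9.69 + 4.41 + 80.4 = 505.5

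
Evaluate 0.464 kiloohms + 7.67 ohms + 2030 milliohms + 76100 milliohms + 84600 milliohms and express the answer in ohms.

In ohms:
  0.464 kiloohms = 0.464e3 ohms = 464
  7.67 ohms → 7.67
  2030 milliohms = 2030e-3 ohms = 2.03
  76100 milliohms = 76100e-3 ohms = 76.1
  84600 milliohms = 84600e-3 ohms = 84.6
Sum: 464 + 7.67 + 2.03 + 76.1 + 84.6 = 634.4

634.4 ohms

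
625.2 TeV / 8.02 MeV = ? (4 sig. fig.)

77960000

(625.2 × 10¹²) / (8.02 × 10⁶) = 77.955 × 10⁶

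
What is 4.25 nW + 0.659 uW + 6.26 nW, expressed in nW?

In nW:
  4.25 nW → 4.25
  0.659 uW = 0.659 × 10^3 nW = 659
  6.26 nW → 6.26
Sum: 4.25 + 659 + 6.26 = 669.51

669.51 nW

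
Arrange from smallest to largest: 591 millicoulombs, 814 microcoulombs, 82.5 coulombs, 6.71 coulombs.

591 millicoulombs = 0.591 coulombs
814 microcoulombs = 0.000814 coulombs
82.5 coulombs = 82.5 coulombs
6.71 coulombs = 6.71 coulombs

814 microcoulombs < 591 millicoulombs < 6.71 coulombs < 82.5 coulombs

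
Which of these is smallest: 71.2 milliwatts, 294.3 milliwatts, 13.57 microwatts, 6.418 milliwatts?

13.57 microwatts

71.2 milliwatts = 0.0712 watts
294.3 milliwatts = 0.2943 watts
13.57 microwatts = 0.00001357 watts
6.418 milliwatts = 0.006418 watts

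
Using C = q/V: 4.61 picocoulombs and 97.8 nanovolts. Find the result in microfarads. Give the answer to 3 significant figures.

47.1 microfarads

(4.61 × 10^-12) / (97.8 × 10^-9) = 0.047137 × 10^-3 F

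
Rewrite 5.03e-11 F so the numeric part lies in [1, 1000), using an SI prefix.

50.3 pF

= 50.3e-12 F; 1e-12 is pico.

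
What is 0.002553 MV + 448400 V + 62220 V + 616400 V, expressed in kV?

In kV:
  0.002553 MV = 0.002553e3 kV = 2.553
  448400 V = 448400e-3 kV = 448.4
  62220 V = 62220e-3 kV = 62.22
  616400 V = 616400e-3 kV = 616.4
Sum: 2.553 + 448.4 + 62.22 + 616.4 = 1129.573

1129.573 kV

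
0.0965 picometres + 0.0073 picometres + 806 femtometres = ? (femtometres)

909.8 femtometres

In femtometres:
  0.0965 picometres = 0.0965 × 10³ femtometres = 96.5
  0.0073 picometres = 0.0073 × 10³ femtometres = 7.3
  806 femtometres → 806
Sum: 96.5 + 7.3 + 806 = 909.8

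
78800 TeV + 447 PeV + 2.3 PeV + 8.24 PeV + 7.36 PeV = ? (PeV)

In PeV:
  78800 TeV = 78800 × 10⁻³ PeV = 78.8
  447 PeV → 447
  2.3 PeV → 2.3
  8.24 PeV → 8.24
  7.36 PeV → 7.36
Sum: 78.8 + 447 + 2.3 + 8.24 + 7.36 = 543.7

543.7 PeV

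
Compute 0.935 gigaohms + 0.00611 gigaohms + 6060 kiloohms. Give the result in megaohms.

In megaohms:
  0.935 gigaohms = 0.935 × 10³ megaohms = 935
  0.00611 gigaohms = 0.00611 × 10³ megaohms = 6.11
  6060 kiloohms = 6060 × 10⁻³ megaohms = 6.06
Sum: 935 + 6.11 + 6.06 = 947.17

947.17 megaohms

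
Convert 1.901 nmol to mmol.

nano = 1e-9, milli = 1e-3; factor is 1e-6.
1.901 × 1e-6 = 0.000001901

0.000001901 mmol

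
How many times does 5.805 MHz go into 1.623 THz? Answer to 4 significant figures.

279600

(1.623 × 10¹²) / (5.805 × 10⁶) = 0.27959 × 10⁶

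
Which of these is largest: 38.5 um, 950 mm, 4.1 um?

950 mm

38.5 um = 0.0000385 m
950 mm = 0.95 m
4.1 um = 0.0000041 m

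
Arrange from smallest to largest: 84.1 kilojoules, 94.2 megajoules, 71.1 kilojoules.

84.1 kilojoules = 84100 joules
94.2 megajoules = 94200000 joules
71.1 kilojoules = 71100 joules

71.1 kilojoules < 84.1 kilojoules < 94.2 megajoules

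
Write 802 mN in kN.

milli = 10^-3, kilo = 10^3; factor is 10^-6.
802 × 10^-6 = 0.000802

0.000802 kN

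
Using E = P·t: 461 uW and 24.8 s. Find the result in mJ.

11.4328 mJ

461 × 10^-6 × 24.8 = 11432.8 × 10^-6 J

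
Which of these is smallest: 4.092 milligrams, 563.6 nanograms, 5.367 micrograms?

4.092 milligrams = 0.004092 grams
563.6 nanograms = 0.0000005636 grams
5.367 micrograms = 0.000005367 grams

563.6 nanograms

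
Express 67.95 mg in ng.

67950000 ng

milli = 1e-3, nano = 1e-9; factor is 1e6.
67.95 × 1e6 = 67950000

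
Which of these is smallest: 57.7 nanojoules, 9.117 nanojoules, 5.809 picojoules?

5.809 picojoules

57.7 nanojoules = 0.0000000577 joules
9.117 nanojoules = 0.000000009117 joules
5.809 picojoules = 0.000000000005809 joules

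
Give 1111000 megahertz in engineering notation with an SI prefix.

= 1.111 × 10¹² hertz; 10¹² is tera.

1.111 terahertz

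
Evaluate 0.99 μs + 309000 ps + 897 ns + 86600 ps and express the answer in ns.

In ns:
  0.99 μs = 0.99 × 10³ ns = 990
  309000 ps = 309000 × 10⁻³ ns = 309
  897 ns → 897
  86600 ps = 86600 × 10⁻³ ns = 86.6
Sum: 990 + 309 + 897 + 86.6 = 2282.6

2282.6 ns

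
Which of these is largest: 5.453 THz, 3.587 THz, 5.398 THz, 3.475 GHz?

5.453 THz

5.453 THz = 5453000000000 Hz
3.587 THz = 3587000000000 Hz
5.398 THz = 5398000000000 Hz
3.475 GHz = 3475000000 Hz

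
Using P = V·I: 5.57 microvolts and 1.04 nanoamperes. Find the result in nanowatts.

5.57 × 10⁻⁶ × 1.04 × 10⁻⁹ = 5.7928 × 10⁻¹⁵ W

0.0000057928 nanowatts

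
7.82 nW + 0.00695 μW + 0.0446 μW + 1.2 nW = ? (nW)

60.57 nW

In nW:
  7.82 nW → 7.82
  0.00695 μW = 0.00695 × 10³ nW = 6.95
  0.0446 μW = 0.0446 × 10³ nW = 44.6
  1.2 nW → 1.2
Sum: 7.82 + 6.95 + 44.6 + 1.2 = 60.57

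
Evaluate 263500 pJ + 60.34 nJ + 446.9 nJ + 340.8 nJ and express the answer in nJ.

In nJ:
  263500 pJ = 263500 × 10^-3 nJ = 263.5
  60.34 nJ → 60.34
  446.9 nJ → 446.9
  340.8 nJ → 340.8
Sum: 263.5 + 60.34 + 446.9 + 340.8 = 1111.54

1111.54 nJ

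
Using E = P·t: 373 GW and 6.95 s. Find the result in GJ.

373 × 10^9 × 6.95 = 2592.35 × 10^9 J

2592.35 GJ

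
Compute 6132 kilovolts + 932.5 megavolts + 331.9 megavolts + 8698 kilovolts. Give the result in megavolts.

In megavolts:
  6132 kilovolts = 6132 × 10⁻³ megavolts = 6.132
  932.5 megavolts → 932.5
  331.9 megavolts → 331.9
  8698 kilovolts = 8698 × 10⁻³ megavolts = 8.698
Sum: 6.132 + 932.5 + 331.9 + 8.698 = 1279.23

1279.23 megavolts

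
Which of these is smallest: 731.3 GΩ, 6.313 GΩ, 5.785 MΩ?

731.3 GΩ = 731300000000 Ω
6.313 GΩ = 6313000000 Ω
5.785 MΩ = 5785000 Ω

5.785 MΩ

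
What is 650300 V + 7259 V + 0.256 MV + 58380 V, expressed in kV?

In kV:
  650300 V = 650300 × 10⁻³ kV = 650.3
  7259 V = 7259 × 10⁻³ kV = 7.259
  0.256 MV = 0.256 × 10³ kV = 256
  58380 V = 58380 × 10⁻³ kV = 58.38
Sum: 650.3 + 7.259 + 256 + 58.38 = 971.939

971.939 kV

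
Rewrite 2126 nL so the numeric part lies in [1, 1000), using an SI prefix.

2.126 uL

= 2.126 × 10⁻⁶ L; 10⁻⁶ is micro.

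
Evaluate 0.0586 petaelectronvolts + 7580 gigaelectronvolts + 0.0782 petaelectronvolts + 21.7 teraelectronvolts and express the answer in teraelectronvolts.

In teraelectronvolts:
  0.0586 petaelectronvolts = 0.0586 × 10^3 teraelectronvolts = 58.6
  7580 gigaelectronvolts = 7580 × 10^-3 teraelectronvolts = 7.58
  0.0782 petaelectronvolts = 0.0782 × 10^3 teraelectronvolts = 78.2
  21.7 teraelectronvolts → 21.7
Sum: 58.6 + 7.58 + 78.2 + 21.7 = 166.08

166.08 teraelectronvolts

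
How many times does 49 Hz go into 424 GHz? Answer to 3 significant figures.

(424e9) / (49) = 8.653e9

8650000000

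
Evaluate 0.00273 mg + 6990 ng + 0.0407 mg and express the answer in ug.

50.42 ug

In ug:
  0.00273 mg = 0.00273e3 ug = 2.73
  6990 ng = 6990e-3 ug = 6.99
  0.0407 mg = 0.0407e3 ug = 40.7
Sum: 2.73 + 6.99 + 40.7 = 50.42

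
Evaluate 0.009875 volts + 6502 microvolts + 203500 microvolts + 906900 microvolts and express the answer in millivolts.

In millivolts:
  0.009875 volts = 0.009875e3 millivolts = 9.875
  6502 microvolts = 6502e-3 millivolts = 6.502
  203500 microvolts = 203500e-3 millivolts = 203.5
  906900 microvolts = 906900e-3 millivolts = 906.9
Sum: 9.875 + 6.502 + 203.5 + 906.9 = 1126.777

1126.777 millivolts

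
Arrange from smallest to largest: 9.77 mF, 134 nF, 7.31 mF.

134 nF < 7.31 mF < 9.77 mF

9.77 mF = 0.00977 F
134 nF = 0.000000134 F
7.31 mF = 0.00731 F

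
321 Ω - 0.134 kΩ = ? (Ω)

187 Ω

In Ω:
  321 Ω → 321
  0.134 kΩ = 0.134e3 Ω = 134
Difference: 321 - 134 = 187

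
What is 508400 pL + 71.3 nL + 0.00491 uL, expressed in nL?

584.61 nL

In nL:
  508400 pL = 508400 × 10⁻³ nL = 508.4
  71.3 nL → 71.3
  0.00491 uL = 0.00491 × 10³ nL = 4.91
Sum: 508.4 + 71.3 + 4.91 = 584.61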